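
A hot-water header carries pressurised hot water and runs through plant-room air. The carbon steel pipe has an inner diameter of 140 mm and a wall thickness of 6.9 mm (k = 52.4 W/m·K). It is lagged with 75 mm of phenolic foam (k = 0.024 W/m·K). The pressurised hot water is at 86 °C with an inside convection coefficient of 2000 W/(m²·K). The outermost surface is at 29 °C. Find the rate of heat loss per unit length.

q′ ≈ 12.6 W/m

Cylindrical conduction, so R = ln(r₂/r₁)/(2πkL) per layer, in series:
R_inner film = 1/(h_i·2πr₁L) = 1/(2000×2π×0.07×1) = 0.001137 K/W
R_carbon steel pipe wall = ln(76.9/70)/(2π×52.4×1) = 2.855×10^-4 K/W
R_phenolic foam = ln(151.9/76.9)/(2π×0.024×1) = 4.514 K/W
R_total = 4.516 K/W
Q = ΔT/R_total = 57/4.516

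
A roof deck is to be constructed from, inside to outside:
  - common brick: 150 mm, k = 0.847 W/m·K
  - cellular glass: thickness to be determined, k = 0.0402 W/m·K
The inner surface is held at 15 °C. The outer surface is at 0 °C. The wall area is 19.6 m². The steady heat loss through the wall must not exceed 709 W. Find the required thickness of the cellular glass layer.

L ≈ 9.55 mm

Model the wall as resistances in series:
R_common brick = L/(kA) = 0.15/(0.847×19.6) = 0.009035 K/W
Sum of the known resistances R_other = 0.009035 K/W
Required total resistance R_tot = ΔT/Q_allow = 15/709 = 0.02116 K/W
R_cellular glass = R_tot − R_other = 0.01212 K/W
L = R·k·A = 0.01212×0.0402×19.6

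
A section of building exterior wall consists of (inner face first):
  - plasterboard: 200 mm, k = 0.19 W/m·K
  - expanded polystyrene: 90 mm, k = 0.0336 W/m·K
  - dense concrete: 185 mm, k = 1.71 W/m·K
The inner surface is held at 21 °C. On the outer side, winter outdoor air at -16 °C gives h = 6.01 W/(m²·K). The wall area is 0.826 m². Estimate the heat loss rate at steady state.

Q ≈ 7.63 W

Using the resistance-network approach (series):
R_plasterboard = L/(kA) = 0.2/(0.19×0.826) = 1.274 K/W
R_expanded polystyrene = L/(kA) = 0.09/(0.0336×0.826) = 3.243 K/W
R_dense concrete = L/(kA) = 0.185/(1.71×0.826) = 0.131 K/W
R_outer film = 1/(h_o·A) = 1/(6.01×0.826) = 0.2014 K/W
R_total = 4.85 K/W
Q = ΔT / R_total = 37 / 4.85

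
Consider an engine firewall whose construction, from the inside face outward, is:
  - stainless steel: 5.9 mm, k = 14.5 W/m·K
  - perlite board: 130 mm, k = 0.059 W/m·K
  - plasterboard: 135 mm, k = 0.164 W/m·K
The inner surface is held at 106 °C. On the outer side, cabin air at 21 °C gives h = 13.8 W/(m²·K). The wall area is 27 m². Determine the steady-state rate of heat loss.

Q ≈ 740 W

Using the resistance-network approach (series):
R_stainless steel = L/(kA) = 0.0059/(14.5×27) = 1.507×10^-5 K/W
R_perlite board = L/(kA) = 0.13/(0.059×27) = 0.08161 K/W
R_plasterboard = L/(kA) = 0.135/(0.164×27) = 0.03049 K/W
R_outer film = 1/(h_o·A) = 1/(13.8×27) = 0.002684 K/W
R_total = 0.1148 K/W
Q = ΔT / R_total = 85 / 0.1148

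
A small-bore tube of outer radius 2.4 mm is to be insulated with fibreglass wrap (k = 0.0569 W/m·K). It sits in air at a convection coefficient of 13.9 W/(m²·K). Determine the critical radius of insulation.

r_cr ≈ 4.09 mm

For a cylinder r_cr = k/h = 0.0569/13.9
r_cr = 4.09 mm; since the bare radius (2.4 mm) is below r_cr, adding a thin layer of insulation will *increase* heat loss.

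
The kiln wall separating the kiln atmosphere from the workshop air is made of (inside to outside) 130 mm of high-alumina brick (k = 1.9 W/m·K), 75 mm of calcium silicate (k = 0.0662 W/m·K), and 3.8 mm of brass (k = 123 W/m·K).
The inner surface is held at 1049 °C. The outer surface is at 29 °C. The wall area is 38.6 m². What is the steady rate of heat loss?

Using the resistance-network approach (series):
R_high-alumina brick = L/(kA) = 0.13/(1.9×38.6) = 0.001773 K/W
R_calcium silicate = L/(kA) = 0.075/(0.0662×38.6) = 0.02935 K/W
R_brass = L/(kA) = 0.0038/(123×38.6) = 8.004×10^-7 K/W
R_total = 0.03112 K/W
Q = ΔT / R_total = 1020 / 0.03112

Q ≈ 32800 W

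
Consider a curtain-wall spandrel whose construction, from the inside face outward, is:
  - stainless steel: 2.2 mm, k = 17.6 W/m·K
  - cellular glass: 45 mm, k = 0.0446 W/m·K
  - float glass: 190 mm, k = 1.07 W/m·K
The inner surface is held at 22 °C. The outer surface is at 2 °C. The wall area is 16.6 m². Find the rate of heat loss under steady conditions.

Q ≈ 280 W

Model the wall as resistances in series:
R_stainless steel = L/(kA) = 0.0022/(17.6×16.6) = 7.53×10^-6 K/W
R_cellular glass = L/(kA) = 0.045/(0.0446×16.6) = 0.06078 K/W
R_float glass = L/(kA) = 0.19/(1.07×16.6) = 0.0107 K/W
R_total = 0.07149 K/W
Q = ΔT / R_total = 20 / 0.07149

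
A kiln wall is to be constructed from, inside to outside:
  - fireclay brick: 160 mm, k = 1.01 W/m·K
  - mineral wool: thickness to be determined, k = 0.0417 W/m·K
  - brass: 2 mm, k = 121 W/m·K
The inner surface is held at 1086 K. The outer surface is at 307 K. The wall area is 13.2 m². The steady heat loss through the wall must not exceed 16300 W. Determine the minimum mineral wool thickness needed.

Treating each layer as a thermal resistance in series:
R_fireclay brick = L/(kA) = 0.16/(1.01×13.2) = 0.012 K/W
R_brass = L/(kA) = 0.002/(121×13.2) = 1.252×10^-6 K/W
Sum of the known resistances R_other = 0.012 K/W
Required total resistance R_tot = ΔT/Q_allow = 779/16300 = 0.04779 K/W
R_mineral wool = R_tot − R_other = 0.03579 K/W
L = R·k·A = 0.03579×0.0417×13.2

L ≈ 19.7 mm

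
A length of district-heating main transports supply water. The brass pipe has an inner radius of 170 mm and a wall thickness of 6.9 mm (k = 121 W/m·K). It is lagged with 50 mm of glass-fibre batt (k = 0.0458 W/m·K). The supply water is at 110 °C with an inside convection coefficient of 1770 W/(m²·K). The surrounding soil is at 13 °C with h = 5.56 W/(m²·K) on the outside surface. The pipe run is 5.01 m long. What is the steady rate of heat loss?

For a radial system each layer contributes R = ln(r_out/r_in)/(2πkL); films add R = 1/(hA).
R_inner film = 1/(h_i·2πr₁L) = 1/(1770×2π×0.17×5.01) = 1.056×10^-4 K/W
R_brass pipe wall = ln(176.9/170)/(2π×121×5.01) = 1.045×10^-5 K/W
R_glass-fibre batt = ln(226.9/176.9)/(2π×0.0458×5.01) = 0.1727 K/W
R_outer film = 1/(h_o·2πr_oL) = 1/(5.56×2π×0.2269×5.01) = 0.02518 K/W
R_total = 0.198 K/W
Q = ΔT/R_total = 97/0.198

Q ≈ 490 W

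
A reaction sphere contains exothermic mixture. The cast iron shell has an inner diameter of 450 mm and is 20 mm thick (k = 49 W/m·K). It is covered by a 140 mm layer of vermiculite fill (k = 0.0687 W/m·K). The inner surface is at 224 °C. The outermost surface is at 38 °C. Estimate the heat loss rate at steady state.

For a spherical shell R = (1/r₁ − 1/r₂)/(4πk); film R = 1/(h·4πr²). In series:
R_cast iron shell = (1/0.225 − 1/0.245)/(4π×49) = 5.892×10^-4 K/W
R_vermiculite fill = (1/0.245 − 1/0.385)/(4π×0.0687) = 1.719 K/W
R_total = 1.72 K/W
Q = ΔT/R_total = 186/1.72

Q ≈ 108 W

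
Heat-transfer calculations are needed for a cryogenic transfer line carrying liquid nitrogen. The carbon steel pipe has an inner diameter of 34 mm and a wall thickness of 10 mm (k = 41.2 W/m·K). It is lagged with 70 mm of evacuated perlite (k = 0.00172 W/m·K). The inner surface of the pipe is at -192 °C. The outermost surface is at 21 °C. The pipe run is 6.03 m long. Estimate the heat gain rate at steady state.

Q ≈ 10.9 W

Treating each annulus and film as a series resistance:
R_carbon steel pipe wall = ln(27/17)/(2π×41.2×6.03) = 2.964×10^-4 K/W
R_evacuated perlite = ln(97/27)/(2π×0.00172×6.03) = 19.62 K/W
R_total = 19.62 K/W
Q = ΔT/R_total = 213/19.62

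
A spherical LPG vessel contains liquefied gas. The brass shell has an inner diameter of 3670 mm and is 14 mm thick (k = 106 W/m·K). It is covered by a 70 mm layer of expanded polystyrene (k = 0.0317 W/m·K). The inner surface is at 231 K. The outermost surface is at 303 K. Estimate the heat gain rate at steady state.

Each spherical layer contributes R = (1/r_i − 1/r_o)/(4πk):
R_brass shell = (1/1.835 − 1/1.849)/(4π×106) = 3.098×10^-6 K/W
R_expanded polystyrene = (1/1.849 − 1/1.919)/(4π×0.0317) = 0.04952 K/W
R_total = 0.04953 K/W
Q = ΔT/R_total = 72/0.04953

Q ≈ 1450 W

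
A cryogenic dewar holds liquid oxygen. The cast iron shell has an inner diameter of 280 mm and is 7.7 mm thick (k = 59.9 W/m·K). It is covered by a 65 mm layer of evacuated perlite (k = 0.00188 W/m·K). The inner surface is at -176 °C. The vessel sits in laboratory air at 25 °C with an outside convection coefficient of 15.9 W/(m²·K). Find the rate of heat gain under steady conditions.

Each spherical layer contributes R = (1/r_i − 1/r_o)/(4πk):
R_cast iron shell = (1/0.14 − 1/0.1477)/(4π×59.9) = 4.947×10^-4 K/W
R_evacuated perlite = (1/0.1477 − 1/0.2127)/(4π×0.00188) = 87.58 K/W
R_outer film = 1/(h·4πr_o²) = 1/(15.9×4π×0.2127²) = 0.1106 K/W
R_total = 87.69 K/W
Q = ΔT/R_total = 201/87.69

Q ≈ 2.29 W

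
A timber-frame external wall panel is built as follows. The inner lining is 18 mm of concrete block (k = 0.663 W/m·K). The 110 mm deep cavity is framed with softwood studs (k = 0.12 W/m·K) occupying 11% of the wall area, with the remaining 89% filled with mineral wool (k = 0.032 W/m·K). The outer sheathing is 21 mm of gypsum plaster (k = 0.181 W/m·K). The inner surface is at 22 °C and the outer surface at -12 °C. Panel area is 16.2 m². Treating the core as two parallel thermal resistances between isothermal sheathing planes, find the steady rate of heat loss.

Sheathing layers in series; stud and cavity paths in parallel between them.
R_inner = 0.018/(0.663×16.2) = 0.001676 K/W
R_stud  = 0.11/(0.12×0.11×16.2) = 0.5144 K/W
R_cav   = 0.11/(0.032×0.89×16.2) = 0.2384 K/W
1/R_core = 1/R_stud + 1/R_cav → R_core = 0.1629 K/W
R_outer = 0.021/(0.181×16.2) = 0.007162 K/W
R_total = 0.1717 K/W
Q = ΔT/R_total = 34/0.1717

Q ≈ 198 W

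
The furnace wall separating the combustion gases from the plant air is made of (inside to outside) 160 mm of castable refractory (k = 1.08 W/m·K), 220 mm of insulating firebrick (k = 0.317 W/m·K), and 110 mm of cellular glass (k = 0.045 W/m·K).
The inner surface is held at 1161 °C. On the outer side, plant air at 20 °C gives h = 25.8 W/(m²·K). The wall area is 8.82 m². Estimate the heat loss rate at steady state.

Q ≈ 3030 W

Model the wall as resistances in series:
R_castable refractory = L/(kA) = 0.16/(1.08×8.82) = 0.0168 K/W
R_insulating firebrick = L/(kA) = 0.22/(0.317×8.82) = 0.07869 K/W
R_cellular glass = L/(kA) = 0.11/(0.045×8.82) = 0.2771 K/W
R_outer film = 1/(h_o·A) = 1/(25.8×8.82) = 0.004395 K/W
R_total = 0.377 K/W
Q = ΔT / R_total = 1141 / 0.377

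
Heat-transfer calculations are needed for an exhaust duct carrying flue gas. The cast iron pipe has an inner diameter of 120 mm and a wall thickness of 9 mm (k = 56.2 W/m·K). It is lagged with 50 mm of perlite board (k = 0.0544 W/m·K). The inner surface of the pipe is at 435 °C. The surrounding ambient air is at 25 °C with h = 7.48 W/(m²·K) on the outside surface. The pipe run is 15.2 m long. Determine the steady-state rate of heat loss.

Q ≈ 3510 W

Radial resistances (cylindrical: R_cond = ln(r_o/r_i)/(2πkL), R_conv = 1/(h·2πrL)):
R_cast iron pipe wall = ln(69/60)/(2π×56.2×15.2) = 2.604×10^-5 K/W
R_perlite board = ln(119/69)/(2π×0.0544×15.2) = 0.1049 K/W
R_outer film = 1/(h_o·2πr_oL) = 1/(7.48×2π×0.119×15.2) = 0.01176 K/W
R_total = 0.1167 K/W
Q = ΔT/R_total = 410/0.1167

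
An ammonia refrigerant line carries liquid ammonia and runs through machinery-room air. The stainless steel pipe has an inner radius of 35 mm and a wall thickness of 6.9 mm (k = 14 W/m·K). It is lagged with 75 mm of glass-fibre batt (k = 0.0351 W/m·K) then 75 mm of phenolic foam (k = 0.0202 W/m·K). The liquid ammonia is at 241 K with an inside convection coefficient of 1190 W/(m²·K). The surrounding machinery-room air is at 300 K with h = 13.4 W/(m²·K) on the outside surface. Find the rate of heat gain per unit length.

q′ ≈ 6.84 W/m

Treating each annulus and film as a series resistance:
R_inner film = 1/(h_i·2πr₁L) = 1/(1190×2π×0.035×1) = 0.003821 K/W
R_stainless steel pipe wall = ln(41.9/35)/(2π×14×1) = 0.002046 K/W
R_glass-fibre batt = ln(116.9/41.9)/(2π×0.0351×1) = 4.652 K/W
R_phenolic foam = ln(191.9/116.9)/(2π×0.0202×1) = 3.905 K/W
R_outer film = 1/(h_o·2πr_oL) = 1/(13.4×2π×0.1919×1) = 0.06189 K/W
R_total = 8.625 K/W
Q = ΔT/R_total = 59/8.625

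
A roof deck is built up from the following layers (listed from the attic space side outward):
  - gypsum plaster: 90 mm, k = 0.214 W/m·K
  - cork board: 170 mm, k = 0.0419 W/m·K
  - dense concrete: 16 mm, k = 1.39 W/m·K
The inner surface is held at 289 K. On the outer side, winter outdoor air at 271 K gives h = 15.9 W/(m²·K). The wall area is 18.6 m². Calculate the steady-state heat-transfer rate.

Model the wall as resistances in series:
R_gypsum plaster = L/(kA) = 0.09/(0.214×18.6) = 0.02261 K/W
R_cork board = L/(kA) = 0.17/(0.0419×18.6) = 0.2181 K/W
R_dense concrete = L/(kA) = 0.016/(1.39×18.6) = 6.189×10^-4 K/W
R_outer film = 1/(h_o·A) = 1/(15.9×18.6) = 0.003381 K/W
R_total = 0.2447 K/W
Q = ΔT / R_total = 18 / 0.2447

Q ≈ 73.5 W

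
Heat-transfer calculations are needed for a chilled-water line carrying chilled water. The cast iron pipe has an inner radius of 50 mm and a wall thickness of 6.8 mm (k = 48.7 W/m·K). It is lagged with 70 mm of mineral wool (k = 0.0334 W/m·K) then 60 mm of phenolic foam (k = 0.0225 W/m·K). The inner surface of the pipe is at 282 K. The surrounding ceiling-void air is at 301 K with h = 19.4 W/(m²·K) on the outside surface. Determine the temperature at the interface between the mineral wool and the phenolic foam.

T ≈ 293 K

For a radial system each layer contributes R = ln(r_out/r_in)/(2πkL); films add R = 1/(hA).
R_cast iron pipe wall = ln(56.8/50)/(2π×48.7×1) = 4.167×10^-4 K/W
R_mineral wool = ln(126.8/56.8)/(2π×0.0334×1) = 3.827 K/W
R_phenolic foam = ln(186.8/126.8)/(2π×0.0225×1) = 2.74 K/W
R_outer film = 1/(h_o·2πr_oL) = 1/(19.4×2π×0.1868×1) = 0.04392 K/W
R_total = 6.612 K/W
Q = ΔT/R_total = 19/6.612
Q = 2.87 W/m
T_interface = T_inner + Q·ΣR(inner→interface) = 282 + 2.87×3.827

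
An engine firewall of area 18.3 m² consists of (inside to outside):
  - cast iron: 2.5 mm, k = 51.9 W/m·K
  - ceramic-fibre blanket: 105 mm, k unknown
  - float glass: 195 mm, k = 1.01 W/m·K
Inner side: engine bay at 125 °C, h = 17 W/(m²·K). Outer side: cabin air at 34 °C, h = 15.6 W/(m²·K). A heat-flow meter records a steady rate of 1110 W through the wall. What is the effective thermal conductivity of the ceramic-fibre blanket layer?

Using the resistance-network approach (series):
R_inner film = 1/(h_i·A) = 1/(17×18.3) = 0.003214 K/W
R_cast iron = L/(kA) = 0.0025/(51.9×18.3) = 2.632×10^-6 K/W
R_float glass = L/(kA) = 0.195/(1.01×18.3) = 0.01055 K/W
R_outer film = 1/(h_o·A) = 1/(15.6×18.3) = 0.003503 K/W
Sum of known resistances R_other = 0.01727 K/W
Total R = ΔT/Q = 91/1110 = 0.08198 K/W
R_ceramic-fibre blanket = R_total − R_other = 0.06471 K/W
k = L/(R·A) = 0.105/(0.06471×18.3)

k ≈ 0.0887 W/(m·K)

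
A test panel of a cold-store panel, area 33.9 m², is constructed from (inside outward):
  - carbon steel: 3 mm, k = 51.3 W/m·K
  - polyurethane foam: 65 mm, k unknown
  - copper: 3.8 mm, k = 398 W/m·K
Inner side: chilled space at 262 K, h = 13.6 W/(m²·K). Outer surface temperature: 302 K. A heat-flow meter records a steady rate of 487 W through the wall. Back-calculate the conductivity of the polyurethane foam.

k ≈ 0.024 W/(m·K)

Using the resistance-network approach (series):
R_inner film = 1/(h_i·A) = 1/(13.6×33.9) = 0.002169 K/W
R_carbon steel = L/(kA) = 0.003/(51.3×33.9) = 1.725×10^-6 K/W
R_copper = L/(kA) = 0.0038/(398×33.9) = 2.816×10^-7 K/W
Sum of known resistances R_other = 0.002171 K/W
Total R = ΔT/Q = 40/487 = 0.08214 K/W
R_polyurethane foam = R_total − R_other = 0.07996 K/W
k = L/(R·A) = 0.065/(0.07996×33.9)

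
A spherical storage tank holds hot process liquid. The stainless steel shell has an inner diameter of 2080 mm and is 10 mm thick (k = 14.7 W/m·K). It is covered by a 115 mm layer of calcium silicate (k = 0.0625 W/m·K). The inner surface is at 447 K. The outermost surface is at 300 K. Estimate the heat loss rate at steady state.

Q ≈ 1230 W

Radial (spherical) resistances in series:
R_stainless steel shell = (1/1.04 − 1/1.05)/(4π×14.7) = 4.957×10^-5 K/W
R_calcium silicate = (1/1.05 − 1/1.165)/(4π×0.0625) = 0.1197 K/W
R_total = 0.1197 K/W
Q = ΔT/R_total = 147/0.1197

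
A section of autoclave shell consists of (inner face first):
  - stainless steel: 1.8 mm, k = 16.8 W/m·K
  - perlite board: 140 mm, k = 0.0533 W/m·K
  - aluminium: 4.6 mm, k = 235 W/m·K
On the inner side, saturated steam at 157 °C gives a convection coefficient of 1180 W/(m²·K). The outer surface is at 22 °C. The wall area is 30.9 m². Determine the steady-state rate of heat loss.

Model the wall as resistances in series:
R_inner film = 1/(h_i·A) = 1/(1180×30.9) = 2.743×10^-5 K/W
R_stainless steel = L/(kA) = 0.0018/(16.8×30.9) = 3.467×10^-6 K/W
R_perlite board = L/(kA) = 0.14/(0.0533×30.9) = 0.085 K/W
R_aluminium = L/(kA) = 0.0046/(235×30.9) = 6.335×10^-7 K/W
R_total = 0.08504 K/W
Q = ΔT / R_total = 135 / 0.08504

Q ≈ 1590 W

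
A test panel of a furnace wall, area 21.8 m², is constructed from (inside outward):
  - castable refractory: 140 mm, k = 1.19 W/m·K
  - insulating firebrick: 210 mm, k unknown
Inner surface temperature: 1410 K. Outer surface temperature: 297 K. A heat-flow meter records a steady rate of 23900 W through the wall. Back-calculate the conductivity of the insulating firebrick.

Series thermal resistances:
R_castable refractory = L/(kA) = 0.14/(1.19×21.8) = 0.005397 K/W
Sum of known resistances R_other = 0.005397 K/W
Total R = ΔT/Q = 1113/23900 = 0.04657 K/W
R_insulating firebrick = R_total − R_other = 0.04117 K/W
k = L/(R·A) = 0.21/(0.04117×21.8)

k ≈ 0.234 W/(m·K)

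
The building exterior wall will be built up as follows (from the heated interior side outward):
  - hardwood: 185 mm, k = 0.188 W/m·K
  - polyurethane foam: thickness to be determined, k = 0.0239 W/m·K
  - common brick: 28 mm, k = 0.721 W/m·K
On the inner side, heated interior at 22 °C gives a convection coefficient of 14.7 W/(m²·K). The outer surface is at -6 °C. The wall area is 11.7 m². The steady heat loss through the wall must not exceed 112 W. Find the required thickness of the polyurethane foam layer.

Using the resistance-network approach (series):
R_inner film = 1/(h_i·A) = 1/(14.7×11.7) = 0.005814 K/W
R_hardwood = L/(kA) = 0.185/(0.188×11.7) = 0.08411 K/W
R_common brick = L/(kA) = 0.028/(0.721×11.7) = 0.003319 K/W
Sum of the known resistances R_other = 0.09324 K/W
Required total resistance R_tot = ΔT/Q_allow = 28/112 = 0.25 K/W
R_polyurethane foam = R_tot − R_other = 0.1568 K/W
L = R·k·A = 0.1568×0.0239×11.7

L ≈ 43.8 mm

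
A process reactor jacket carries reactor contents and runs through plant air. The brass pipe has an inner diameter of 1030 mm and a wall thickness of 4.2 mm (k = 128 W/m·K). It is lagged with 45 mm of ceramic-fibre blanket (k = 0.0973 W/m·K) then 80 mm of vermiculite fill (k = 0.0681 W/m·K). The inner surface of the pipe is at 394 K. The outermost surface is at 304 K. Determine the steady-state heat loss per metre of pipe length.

q′ ≈ 202 W/m

Treating each annulus and film as a series resistance:
R_brass pipe wall = ln(519.2/515)/(2π×128×1) = 1.01×10^-5 K/W
R_ceramic-fibre blanket = ln(564.2/519.2)/(2π×0.0973×1) = 0.136 K/W
R_vermiculite fill = ln(644.2/564.2)/(2π×0.0681×1) = 0.3099 K/W
R_total = 0.4459 K/W
Q = ΔT/R_total = 90/0.4459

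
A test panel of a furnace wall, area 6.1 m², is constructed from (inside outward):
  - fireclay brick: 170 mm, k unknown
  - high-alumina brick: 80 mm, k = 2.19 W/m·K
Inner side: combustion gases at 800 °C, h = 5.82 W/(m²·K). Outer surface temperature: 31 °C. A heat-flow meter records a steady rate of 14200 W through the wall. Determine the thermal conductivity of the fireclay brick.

Series thermal resistances:
R_inner film = 1/(h_i·A) = 1/(5.82×6.1) = 0.02817 K/W
R_high-alumina brick = L/(kA) = 0.08/(2.19×6.1) = 0.005988 K/W
Sum of known resistances R_other = 0.03416 K/W
Total R = ΔT/Q = 769/14200 = 0.05415 K/W
R_fireclay brick = R_total − R_other = 0.02 K/W
k = L/(R·A) = 0.17/(0.02×6.1)

k ≈ 1.39 W/(m·K)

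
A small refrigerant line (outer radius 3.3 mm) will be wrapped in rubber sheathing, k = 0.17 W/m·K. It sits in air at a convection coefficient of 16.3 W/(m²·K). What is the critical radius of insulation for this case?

For a cylinder r_cr = k/h = 0.17/16.3
r_cr = 10.4 mm; since the bare radius (3.3 mm) is below r_cr, adding a thin layer of insulation will *increase* heat loss.

r_cr ≈ 10.4 mm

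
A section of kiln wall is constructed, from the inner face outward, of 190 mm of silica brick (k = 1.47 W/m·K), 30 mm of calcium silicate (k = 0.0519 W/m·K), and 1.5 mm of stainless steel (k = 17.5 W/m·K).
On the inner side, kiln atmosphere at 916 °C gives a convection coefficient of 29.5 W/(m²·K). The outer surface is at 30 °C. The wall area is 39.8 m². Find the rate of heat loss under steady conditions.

Q ≈ 47600 W

Thermal resistances in series:
R_inner film = 1/(h_i·A) = 1/(29.5×39.8) = 8.517×10^-4 K/W
R_silica brick = L/(kA) = 0.19/(1.47×39.8) = 0.003248 K/W
R_calcium silicate = L/(kA) = 0.03/(0.0519×39.8) = 0.01452 K/W
R_stainless steel = L/(kA) = 0.0015/(17.5×39.8) = 2.154×10^-6 K/W
R_total = 0.01862 K/W
Q = ΔT / R_total = 886 / 0.01862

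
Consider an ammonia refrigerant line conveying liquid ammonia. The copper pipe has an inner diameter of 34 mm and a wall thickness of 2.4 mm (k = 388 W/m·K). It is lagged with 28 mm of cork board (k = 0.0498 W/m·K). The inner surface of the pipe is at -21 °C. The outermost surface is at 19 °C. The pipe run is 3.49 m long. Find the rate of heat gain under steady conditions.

Q ≈ 48.9 W

Treating each annulus and film as a series resistance:
R_copper pipe wall = ln(19.4/17)/(2π×388×3.49) = 1.552×10^-5 K/W
R_cork board = ln(47.4/19.4)/(2π×0.0498×3.49) = 0.8181 K/W
R_total = 0.8181 K/W
Q = ΔT/R_total = 40/0.8181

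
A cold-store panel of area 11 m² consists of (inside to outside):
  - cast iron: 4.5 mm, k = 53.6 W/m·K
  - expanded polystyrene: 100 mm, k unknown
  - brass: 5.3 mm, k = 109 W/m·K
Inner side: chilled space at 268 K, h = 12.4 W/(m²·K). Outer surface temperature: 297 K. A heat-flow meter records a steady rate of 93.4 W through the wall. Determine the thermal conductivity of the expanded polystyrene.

k ≈ 0.03 W/(m·K)

Treating each layer as a thermal resistance in series:
R_inner film = 1/(h_i·A) = 1/(12.4×11) = 0.007331 K/W
R_cast iron = L/(kA) = 0.0045/(53.6×11) = 7.632×10^-6 K/W
R_brass = L/(kA) = 0.0053/(109×11) = 4.42×10^-6 K/W
Sum of known resistances R_other = 0.007343 K/W
Total R = ΔT/Q = 29/93.4 = 0.3105 K/W
R_expanded polystyrene = R_total − R_other = 0.3031 K/W
k = L/(R·A) = 0.1/(0.3031×11)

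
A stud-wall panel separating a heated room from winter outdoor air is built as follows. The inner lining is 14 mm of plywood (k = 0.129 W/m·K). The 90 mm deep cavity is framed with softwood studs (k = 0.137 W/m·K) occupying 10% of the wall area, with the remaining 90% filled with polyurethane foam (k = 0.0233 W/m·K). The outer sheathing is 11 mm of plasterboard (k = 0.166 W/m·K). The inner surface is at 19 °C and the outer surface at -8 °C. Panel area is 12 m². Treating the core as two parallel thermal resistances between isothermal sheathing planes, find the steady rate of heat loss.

Q ≈ 117 W

Sheathing layers in series; stud and cavity paths in parallel between them.
R_inner = 0.014/(0.129×12) = 0.009044 K/W
R_stud  = 0.09/(0.137×0.1×12) = 0.5474 K/W
R_cav   = 0.09/(0.0233×0.9×12) = 0.3577 K/W
1/R_core = 1/R_stud + 1/R_cav → R_core = 0.2163 K/W
R_outer = 0.011/(0.166×12) = 0.005522 K/W
R_total = 0.2309 K/W
Q = ΔT/R_total = 27/0.2309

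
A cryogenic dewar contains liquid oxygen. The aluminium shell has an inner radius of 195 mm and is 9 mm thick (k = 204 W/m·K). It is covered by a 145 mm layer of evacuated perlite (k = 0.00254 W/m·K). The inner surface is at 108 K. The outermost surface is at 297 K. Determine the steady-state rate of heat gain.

Q ≈ 2.96 W

Each spherical layer contributes R = (1/r_i − 1/r_o)/(4πk):
R_aluminium shell = (1/0.195 − 1/0.204)/(4π×204) = 8.825×10^-5 K/W
R_evacuated perlite = (1/0.204 − 1/0.349)/(4π×0.00254) = 63.81 K/W
R_total = 63.81 K/W
Q = ΔT/R_total = 189/63.81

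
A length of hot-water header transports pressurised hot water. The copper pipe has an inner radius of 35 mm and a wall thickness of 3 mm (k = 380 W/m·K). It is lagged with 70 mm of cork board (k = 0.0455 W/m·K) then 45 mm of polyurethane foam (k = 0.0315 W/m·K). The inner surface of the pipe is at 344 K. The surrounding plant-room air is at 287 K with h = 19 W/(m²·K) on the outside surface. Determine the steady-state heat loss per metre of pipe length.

q′ ≈ 10.4 W/m

Per-layer cylindrical resistances, series-summed:
R_copper pipe wall = ln(38/35)/(2π×380×1) = 3.444×10^-5 K/W
R_cork board = ln(108/38)/(2π×0.0455×1) = 3.654 K/W
R_polyurethane foam = ln(153/108)/(2π×0.0315×1) = 1.76 K/W
R_outer film = 1/(h_o·2πr_oL) = 1/(19×2π×0.153×1) = 0.05475 K/W
R_total = 5.468 K/W
Q = ΔT/R_total = 57/5.468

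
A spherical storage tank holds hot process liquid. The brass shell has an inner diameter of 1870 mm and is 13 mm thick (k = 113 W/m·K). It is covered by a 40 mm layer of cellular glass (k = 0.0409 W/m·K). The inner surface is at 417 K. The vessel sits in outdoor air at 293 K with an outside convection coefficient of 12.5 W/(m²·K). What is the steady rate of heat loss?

Q ≈ 1380 W

Spherical conduction: R = (1/r_in − 1/r_out)/(4πk) per layer; series-sum.
R_brass shell = (1/0.935 − 1/0.948)/(4π×113) = 1.033×10^-5 K/W
R_cellular glass = (1/0.948 − 1/0.988)/(4π×0.0409) = 0.08309 K/W
R_outer film = 1/(h·4πr_o²) = 1/(12.5×4π×0.988²) = 0.006522 K/W
R_total = 0.08962 K/W
Q = ΔT/R_total = 124/0.08962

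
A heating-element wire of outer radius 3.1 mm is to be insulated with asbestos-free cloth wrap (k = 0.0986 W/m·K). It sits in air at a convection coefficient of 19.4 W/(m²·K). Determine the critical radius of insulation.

r_cr ≈ 5.08 mm

For a cylinder r_cr = k/h = 0.0986/19.4
r_cr = 5.08 mm; since the bare radius (3.1 mm) is below r_cr, adding a thin layer of insulation will *increase* heat loss.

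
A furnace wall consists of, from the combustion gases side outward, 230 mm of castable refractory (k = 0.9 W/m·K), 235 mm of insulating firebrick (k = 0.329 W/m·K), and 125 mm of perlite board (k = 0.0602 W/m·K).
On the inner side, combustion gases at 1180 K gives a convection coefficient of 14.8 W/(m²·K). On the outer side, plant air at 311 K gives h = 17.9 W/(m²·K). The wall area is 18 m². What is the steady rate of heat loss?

Q ≈ 4930 W

Thermal resistances in series:
R_inner film = 1/(h_i·A) = 1/(14.8×18) = 0.003754 K/W
R_castable refractory = L/(kA) = 0.23/(0.9×18) = 0.0142 K/W
R_insulating firebrick = L/(kA) = 0.235/(0.329×18) = 0.03968 K/W
R_perlite board = L/(kA) = 0.125/(0.0602×18) = 0.1154 K/W
R_outer film = 1/(h_o·A) = 1/(17.9×18) = 0.003104 K/W
R_total = 0.1761 K/W
Q = ΔT / R_total = 869 / 0.1761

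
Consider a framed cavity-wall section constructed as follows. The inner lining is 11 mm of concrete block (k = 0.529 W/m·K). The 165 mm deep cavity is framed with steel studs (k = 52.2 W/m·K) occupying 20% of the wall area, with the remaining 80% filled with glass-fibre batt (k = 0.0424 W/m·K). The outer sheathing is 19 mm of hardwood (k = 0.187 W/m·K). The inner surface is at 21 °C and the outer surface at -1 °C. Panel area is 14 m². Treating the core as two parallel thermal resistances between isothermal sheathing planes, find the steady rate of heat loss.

Sheathing layers in series; stud and cavity paths in parallel between them.
R_inner = 0.011/(0.529×14) = 0.001485 K/W
R_stud  = 0.165/(52.2×0.2×14) = 0.001129 K/W
R_cav   = 0.165/(0.0424×0.8×14) = 0.3475 K/W
1/R_core = 1/R_stud + 1/R_cav → R_core = 0.001125 K/W
R_outer = 0.019/(0.187×14) = 0.007257 K/W
R_total = 0.009868 K/W
Q = ΔT/R_total = 22/0.009868

Q ≈ 2230 W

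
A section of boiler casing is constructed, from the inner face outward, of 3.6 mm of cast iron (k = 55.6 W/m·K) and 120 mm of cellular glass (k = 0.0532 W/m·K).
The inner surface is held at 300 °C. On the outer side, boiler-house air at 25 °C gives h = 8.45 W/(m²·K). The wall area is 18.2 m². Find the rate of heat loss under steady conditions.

Model the wall as resistances in series:
R_cast iron = L/(kA) = 0.0036/(55.6×18.2) = 3.558×10^-6 K/W
R_cellular glass = L/(kA) = 0.12/(0.0532×18.2) = 0.1239 K/W
R_outer film = 1/(h_o·A) = 1/(8.45×18.2) = 0.006502 K/W
R_total = 0.1304 K/W
Q = ΔT / R_total = 275 / 0.1304

Q ≈ 2110 W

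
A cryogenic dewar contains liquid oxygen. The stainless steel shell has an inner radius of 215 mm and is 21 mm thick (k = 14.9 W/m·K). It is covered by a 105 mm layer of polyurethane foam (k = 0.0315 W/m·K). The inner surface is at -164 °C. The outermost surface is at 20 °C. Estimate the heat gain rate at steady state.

For a spherical shell R = (1/r₁ − 1/r₂)/(4πk); film R = 1/(h·4πr²). In series:
R_stainless steel shell = (1/0.215 − 1/0.236)/(4π×14.9) = 0.00221 K/W
R_polyurethane foam = (1/0.236 − 1/0.341)/(4π×0.0315) = 3.296 K/W
R_total = 3.298 K/W
Q = ΔT/R_total = 184/3.298

Q ≈ 55.8 W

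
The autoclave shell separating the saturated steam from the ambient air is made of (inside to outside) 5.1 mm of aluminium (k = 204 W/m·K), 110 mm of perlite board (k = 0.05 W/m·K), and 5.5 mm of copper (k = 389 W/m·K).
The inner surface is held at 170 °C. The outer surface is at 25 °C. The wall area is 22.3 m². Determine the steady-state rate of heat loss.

Q ≈ 1470 W

Using the resistance-network approach (series):
R_aluminium = L/(kA) = 0.0051/(204×22.3) = 1.121×10^-6 K/W
R_perlite board = L/(kA) = 0.11/(0.05×22.3) = 0.09865 K/W
R_copper = L/(kA) = 0.0055/(389×22.3) = 6.34×10^-7 K/W
R_total = 0.09866 K/W
Q = ΔT / R_total = 145 / 0.09866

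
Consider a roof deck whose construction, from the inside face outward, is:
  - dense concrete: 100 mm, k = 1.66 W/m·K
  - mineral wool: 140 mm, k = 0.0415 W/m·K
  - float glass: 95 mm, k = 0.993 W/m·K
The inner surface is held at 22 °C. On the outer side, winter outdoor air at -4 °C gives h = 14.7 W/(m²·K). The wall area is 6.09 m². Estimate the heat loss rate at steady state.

Q ≈ 44 W

Treating each layer as a thermal resistance in series:
R_dense concrete = L/(kA) = 0.1/(1.66×6.09) = 0.009892 K/W
R_mineral wool = L/(kA) = 0.14/(0.0415×6.09) = 0.5539 K/W
R_float glass = L/(kA) = 0.095/(0.993×6.09) = 0.01571 K/W
R_outer film = 1/(h_o·A) = 1/(14.7×6.09) = 0.01117 K/W
R_total = 0.5907 K/W
Q = ΔT / R_total = 26 / 0.5907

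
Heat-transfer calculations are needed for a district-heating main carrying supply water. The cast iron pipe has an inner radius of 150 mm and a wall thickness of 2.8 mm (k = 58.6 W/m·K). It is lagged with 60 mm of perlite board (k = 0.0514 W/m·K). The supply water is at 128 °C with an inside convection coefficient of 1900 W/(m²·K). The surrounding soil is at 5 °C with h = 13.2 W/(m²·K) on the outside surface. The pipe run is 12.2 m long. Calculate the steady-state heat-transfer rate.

Per-layer cylindrical resistances, series-summed:
R_inner film = 1/(h_i·2πr₁L) = 1/(1900×2π×0.15×12.2) = 4.577×10^-5 K/W
R_cast iron pipe wall = ln(152.8/150)/(2π×58.6×12.2) = 4.117×10^-6 K/W
R_perlite board = ln(212.8/152.8)/(2π×0.0514×12.2) = 0.08407 K/W
R_outer film = 1/(h_o·2πr_oL) = 1/(13.2×2π×0.2128×12.2) = 0.004644 K/W
R_total = 0.08876 K/W
Q = ΔT/R_total = 123/0.08876

Q ≈ 1390 W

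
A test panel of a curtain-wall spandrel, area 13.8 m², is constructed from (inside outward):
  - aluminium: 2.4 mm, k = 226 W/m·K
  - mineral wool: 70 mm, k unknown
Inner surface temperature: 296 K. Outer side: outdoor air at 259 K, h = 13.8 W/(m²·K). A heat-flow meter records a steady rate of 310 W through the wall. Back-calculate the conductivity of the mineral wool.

Using the resistance-network approach (series):
R_aluminium = L/(kA) = 0.0024/(226×13.8) = 7.695×10^-7 K/W
R_outer film = 1/(h_o·A) = 1/(13.8×13.8) = 0.005251 K/W
Sum of known resistances R_other = 0.005252 K/W
Total R = ΔT/Q = 37/310 = 0.1194 K/W
R_mineral wool = R_total − R_other = 0.1141 K/W
k = L/(R·A) = 0.07/(0.1141×13.8)

k ≈ 0.0445 W/(m·K)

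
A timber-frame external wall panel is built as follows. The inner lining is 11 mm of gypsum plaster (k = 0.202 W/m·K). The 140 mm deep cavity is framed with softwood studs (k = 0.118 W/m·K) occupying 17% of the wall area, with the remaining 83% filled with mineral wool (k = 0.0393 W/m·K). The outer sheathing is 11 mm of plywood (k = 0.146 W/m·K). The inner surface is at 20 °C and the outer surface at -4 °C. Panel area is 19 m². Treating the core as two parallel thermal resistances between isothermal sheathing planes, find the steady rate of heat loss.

Q ≈ 164 W

Sheathing layers in series; stud and cavity paths in parallel between them.
R_inner = 0.011/(0.202×19) = 0.002866 K/W
R_stud  = 0.14/(0.118×0.17×19) = 0.3673 K/W
R_cav   = 0.14/(0.0393×0.83×19) = 0.2259 K/W
1/R_core = 1/R_stud + 1/R_cav → R_core = 0.1399 K/W
R_outer = 0.011/(0.146×19) = 0.003965 K/W
R_total = 0.1467 K/W
Q = ΔT/R_total = 24/0.1467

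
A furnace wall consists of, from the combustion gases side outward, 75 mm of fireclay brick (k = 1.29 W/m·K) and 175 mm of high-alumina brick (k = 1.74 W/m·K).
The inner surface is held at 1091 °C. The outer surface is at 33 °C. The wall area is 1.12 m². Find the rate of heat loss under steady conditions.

Series thermal resistances:
R_fireclay brick = L/(kA) = 0.075/(1.29×1.12) = 0.05191 K/W
R_high-alumina brick = L/(kA) = 0.175/(1.74×1.12) = 0.0898 K/W
R_total = 0.1417 K/W
Q = ΔT / R_total = 1058 / 0.1417

Q ≈ 7470 W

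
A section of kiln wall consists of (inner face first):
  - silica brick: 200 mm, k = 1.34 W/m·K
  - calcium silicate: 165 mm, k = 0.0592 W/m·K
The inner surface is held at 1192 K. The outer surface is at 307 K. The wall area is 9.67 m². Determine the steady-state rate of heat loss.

Treating each layer as a thermal resistance in series:
R_silica brick = L/(kA) = 0.2/(1.34×9.67) = 0.01543 K/W
R_calcium silicate = L/(kA) = 0.165/(0.0592×9.67) = 0.2882 K/W
R_total = 0.3037 K/W
Q = ΔT / R_total = 885 / 0.3037

Q ≈ 2910 W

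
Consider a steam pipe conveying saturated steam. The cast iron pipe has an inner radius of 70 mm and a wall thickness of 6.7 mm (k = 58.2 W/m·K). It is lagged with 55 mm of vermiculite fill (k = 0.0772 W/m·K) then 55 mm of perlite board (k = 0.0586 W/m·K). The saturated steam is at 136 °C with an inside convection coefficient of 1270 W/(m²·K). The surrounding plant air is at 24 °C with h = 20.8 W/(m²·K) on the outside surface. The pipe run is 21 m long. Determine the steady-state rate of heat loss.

Q ≈ 1120 W

Per-layer cylindrical resistances, series-summed:
R_inner film = 1/(h_i·2πr₁L) = 1/(1270×2π×0.07×21) = 8.525×10^-5 K/W
R_cast iron pipe wall = ln(76.7/70)/(2π×58.2×21) = 1.19×10^-5 K/W
R_vermiculite fill = ln(131.7/76.7)/(2π×0.0772×21) = 0.05307 K/W
R_perlite board = ln(186.7/131.7)/(2π×0.0586×21) = 0.04513 K/W
R_outer film = 1/(h_o·2πr_oL) = 1/(20.8×2π×0.1867×21) = 0.001952 K/W
R_total = 0.1003 K/W
Q = ΔT/R_total = 112/0.1003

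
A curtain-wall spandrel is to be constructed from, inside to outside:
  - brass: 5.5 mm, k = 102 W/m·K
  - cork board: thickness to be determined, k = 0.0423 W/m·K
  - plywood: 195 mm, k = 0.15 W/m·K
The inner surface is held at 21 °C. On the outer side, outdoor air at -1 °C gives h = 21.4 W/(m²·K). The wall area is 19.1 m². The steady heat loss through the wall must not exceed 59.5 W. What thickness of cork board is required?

Series thermal resistances:
R_brass = L/(kA) = 0.0055/(102×19.1) = 2.823×10^-6 K/W
R_plywood = L/(kA) = 0.195/(0.15×19.1) = 0.06806 K/W
R_outer film = 1/(h_o·A) = 1/(21.4×19.1) = 0.002447 K/W
Sum of the known resistances R_other = 0.07051 K/W
Required total resistance R_tot = ΔT/Q_allow = 22/59.5 = 0.3697 K/W
R_cork board = R_tot − R_other = 0.2992 K/W
L = R·k·A = 0.2992×0.0423×19.1

L ≈ 242 mm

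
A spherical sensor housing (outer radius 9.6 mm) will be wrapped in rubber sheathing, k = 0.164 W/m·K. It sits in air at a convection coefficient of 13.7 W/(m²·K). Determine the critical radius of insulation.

For a sphere r_cr = 2k/h = 2×0.164/13.7
r_cr = 23.9 mm; since the bare radius (9.6 mm) is below r_cr, adding a thin layer of insulation will *increase* heat loss.

r_cr ≈ 23.9 mm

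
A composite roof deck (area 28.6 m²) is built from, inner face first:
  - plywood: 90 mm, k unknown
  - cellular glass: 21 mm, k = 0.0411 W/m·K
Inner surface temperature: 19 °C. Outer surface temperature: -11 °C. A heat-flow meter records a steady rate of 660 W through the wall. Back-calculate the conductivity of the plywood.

Treating each layer as a thermal resistance in series:
R_cellular glass = L/(kA) = 0.021/(0.0411×28.6) = 0.01787 K/W
Sum of known resistances R_other = 0.01787 K/W
Total R = ΔT/Q = 30/660 = 0.04545 K/W
R_plywood = R_total − R_other = 0.02759 K/W
k = L/(R·A) = 0.09/(0.02759×28.6)

k ≈ 0.114 W/(m·K)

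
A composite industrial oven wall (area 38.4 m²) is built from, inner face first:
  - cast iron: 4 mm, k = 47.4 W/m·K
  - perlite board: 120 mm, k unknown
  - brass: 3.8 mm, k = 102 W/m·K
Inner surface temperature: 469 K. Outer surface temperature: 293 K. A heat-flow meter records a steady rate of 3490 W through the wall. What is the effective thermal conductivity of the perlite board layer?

k ≈ 0.062 W/(m·K)

Treating each layer as a thermal resistance in series:
R_cast iron = L/(kA) = 0.004/(47.4×38.4) = 2.198×10^-6 K/W
R_brass = L/(kA) = 0.0038/(102×38.4) = 9.702×10^-7 K/W
Sum of known resistances R_other = 3.168×10^-6 K/W
Total R = ΔT/Q = 176/3490 = 0.05043 K/W
R_perlite board = R_total − R_other = 0.05043 K/W
k = L/(R·A) = 0.12/(0.05043×38.4)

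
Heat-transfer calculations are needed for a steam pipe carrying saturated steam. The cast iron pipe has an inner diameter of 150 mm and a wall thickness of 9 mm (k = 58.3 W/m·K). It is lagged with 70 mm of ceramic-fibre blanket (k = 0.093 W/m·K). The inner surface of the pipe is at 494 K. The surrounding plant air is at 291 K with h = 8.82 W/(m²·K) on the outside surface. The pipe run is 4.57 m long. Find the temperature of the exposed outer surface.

T ≈ 312 K

Radial resistances (cylindrical: R_cond = ln(r_o/r_i)/(2πkL), R_conv = 1/(h·2πrL)):
R_cast iron pipe wall = ln(84/75)/(2π×58.3×4.57) = 6.77×10^-5 K/W
R_ceramic-fibre blanket = ln(154/84)/(2π×0.093×4.57) = 0.227 K/W
R_outer film = 1/(h_o·2πr_oL) = 1/(8.82×2π×0.154×4.57) = 0.02564 K/W
R_total = 0.2527 K/W
Q = ΔT/R_total = 203/0.2527
Q = 803 W
T_interface = T_inner − Q·ΣR(inner→interface) = 494 − 803×0.227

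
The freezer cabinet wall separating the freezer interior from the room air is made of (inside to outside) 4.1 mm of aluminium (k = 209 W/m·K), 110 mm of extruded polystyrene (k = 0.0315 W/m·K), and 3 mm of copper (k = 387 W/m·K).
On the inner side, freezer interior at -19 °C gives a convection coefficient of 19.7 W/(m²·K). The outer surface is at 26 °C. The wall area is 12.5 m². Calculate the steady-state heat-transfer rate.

Treating each layer as a thermal resistance in series:
R_inner film = 1/(h_i·A) = 1/(19.7×12.5) = 0.004061 K/W
R_aluminium = L/(kA) = 0.0041/(209×12.5) = 1.569×10^-6 K/W
R_extruded polystyrene = L/(kA) = 0.11/(0.0315×12.5) = 0.2794 K/W
R_copper = L/(kA) = 0.003/(387×12.5) = 6.202×10^-7 K/W
R_total = 0.2834 K/W
Q = ΔT / R_total = 45 / 0.2834

Q ≈ 159 W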